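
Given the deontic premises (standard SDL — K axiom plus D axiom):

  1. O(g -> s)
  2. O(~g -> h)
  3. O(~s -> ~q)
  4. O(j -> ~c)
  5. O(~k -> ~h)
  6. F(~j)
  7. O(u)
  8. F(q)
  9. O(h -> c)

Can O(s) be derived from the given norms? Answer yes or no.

Premise 6, F(~j), is equivalent to O(j).
With premise 4, O(j -> ~c), the K-axiom yields O(~c).
Premise 9, O(h -> c), contraposes to O(~c -> ~h); with O(~c) we get O(~h).
Premise 2 is O(~g -> h); contrapositively O(~h -> g). Since O(~h) holds, K gives O(g).
From O(g) and premise 1, O(g -> s), we obtain O(s).
Premises 3, 5, 7, 8 do not contribute to this derivation.
So O(s) follows.

Yes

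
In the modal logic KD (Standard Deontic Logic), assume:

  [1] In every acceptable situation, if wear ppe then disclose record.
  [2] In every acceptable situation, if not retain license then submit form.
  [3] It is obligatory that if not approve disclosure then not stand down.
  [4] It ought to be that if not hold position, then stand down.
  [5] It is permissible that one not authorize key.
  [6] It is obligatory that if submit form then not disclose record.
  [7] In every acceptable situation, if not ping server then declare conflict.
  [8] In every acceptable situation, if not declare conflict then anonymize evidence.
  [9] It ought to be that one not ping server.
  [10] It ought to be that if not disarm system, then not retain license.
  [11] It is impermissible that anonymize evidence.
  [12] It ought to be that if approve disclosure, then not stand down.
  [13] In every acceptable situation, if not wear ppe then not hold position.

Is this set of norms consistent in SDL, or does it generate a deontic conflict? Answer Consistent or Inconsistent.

Consistent

Premise 8 is O(¬declare_conflict → anonymize_evidence), but O(¬declare_conflict) is not derivable from the premises, so it does not yield O(anonymize_evidence).
So O(anonymize_evidence) is not derivable, and the apparent clash with O(¬anonymize_evidence) does not arise.
A world satisfying every obligation exists (e.g. anonymize_evidence=false, approve_disclosure=false, authorize_key=false, declare_conflict=true, disarm_system=true, disclose_record=true, hold_position=true, ping_server=false, retain_license=true, stand_down=false, submit_form=false, wear_ppe=true); no atom is both obligatory and forbidden, so the set is consistent.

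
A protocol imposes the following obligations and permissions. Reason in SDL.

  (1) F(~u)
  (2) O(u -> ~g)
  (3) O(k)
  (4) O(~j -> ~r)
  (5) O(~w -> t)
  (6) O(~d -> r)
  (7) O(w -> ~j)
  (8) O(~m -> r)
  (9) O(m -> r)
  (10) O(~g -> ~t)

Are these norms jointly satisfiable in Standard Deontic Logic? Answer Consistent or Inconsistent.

Inconsistent

By case analysis on ~m: premise 8 gives O(~m -> r) and premise 9 gives O(m -> r), so O(r) either way.
Premise 4 is O(~j -> ~r); contrapositively O(r -> j). Since O(r) holds, K gives O(j).
The contrapositive of premise 7 (O(w -> ~j)) is O(j -> ~w), and O(j) is already established, so O(~w).
From O(~w) and premise 5, O(~w -> t), we obtain O(t).
The contrapositive of premise 10 (O(~g -> ~t)) is O(t -> g), and O(t) is already established, so O(g).
Premise 2, O(u -> ~g), contraposes to O(g -> ~u); with O(g) we get O(~u).
However, F(~u) at premise 1 amounts to O(u).
We now have both O(~u) and O(u) — u is simultaneously obligatory and forbidden, violating the D-axiom.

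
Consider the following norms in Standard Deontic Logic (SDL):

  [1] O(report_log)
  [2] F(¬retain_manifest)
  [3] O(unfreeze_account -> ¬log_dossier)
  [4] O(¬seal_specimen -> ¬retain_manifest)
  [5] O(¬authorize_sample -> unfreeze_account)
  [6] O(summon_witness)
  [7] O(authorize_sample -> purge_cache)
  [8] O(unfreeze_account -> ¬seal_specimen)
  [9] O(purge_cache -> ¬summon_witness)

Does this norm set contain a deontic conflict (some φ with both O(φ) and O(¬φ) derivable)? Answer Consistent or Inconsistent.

Premise 2, F(¬retain_manifest), is equivalent to O(retain_manifest).
Premise 4, O(¬seal_specimen -> ¬retain_manifest), contraposes to O(retain_manifest -> seal_specimen); with O(retain_manifest) we get O(seal_specimen).
The contrapositive of premise 8 (O(unfreeze_account -> ¬seal_specimen)) is O(seal_specimen -> ¬unfreeze_account), and O(seal_specimen) is already established, so O(¬unfreeze_account).
Premise 5 is O(¬authorize_sample -> unfreeze_account); contrapositively O(¬unfreeze_account -> authorize_sample). Since O(¬unfreeze_account) holds, K gives O(authorize_sample).
From O(authorize_sample) and premise 7, O(authorize_sample -> purge_cache), we obtain O(purge_cache).
Applying K to premise 9 (O(purge_cache -> ¬summon_witness)) and O(purge_cache) yields O(¬summon_witness).
However, premise 6 gives O(summon_witness).
We now have both O(¬summon_witness) and O(summon_witness) — summon_witness is simultaneously obligatory and forbidden, violating the D-axiom.

Inconsistent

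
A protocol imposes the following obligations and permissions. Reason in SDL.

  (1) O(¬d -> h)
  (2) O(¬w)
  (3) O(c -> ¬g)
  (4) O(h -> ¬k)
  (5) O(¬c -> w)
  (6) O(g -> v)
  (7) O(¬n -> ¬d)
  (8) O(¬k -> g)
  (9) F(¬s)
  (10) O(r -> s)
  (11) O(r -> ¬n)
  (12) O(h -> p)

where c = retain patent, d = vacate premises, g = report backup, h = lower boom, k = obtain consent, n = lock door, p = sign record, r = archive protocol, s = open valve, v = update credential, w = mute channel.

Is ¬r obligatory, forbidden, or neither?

Obligatory

Premise 2 states O(¬w) outright.
Premise 5, O(¬c -> w), contraposes to O(¬w -> c); with O(¬w) we get O(c).
With premise 3, O(c -> ¬g), the K-axiom yields O(¬g).
The contrapositive of premise 8 (O(¬k -> g)) is O(¬g -> k), and O(¬g) is already established, so O(k).
Premise 4, O(h -> ¬k), contraposes to O(k -> ¬h); with O(k) we get O(¬h).
Premise 1, O(¬d -> h), contraposes to O(¬h -> d); with O(¬h) we get O(d).
Premise 7, O(¬n -> ¬d), contraposes to O(d -> n); with O(d) we get O(n).
Premise 11 is O(r -> ¬n); contrapositively O(n -> ¬r). Since O(n) holds, K gives O(¬r).
Premises 6, 9, 10, 12 do not contribute to this derivation.
Hence ¬r is obligatory.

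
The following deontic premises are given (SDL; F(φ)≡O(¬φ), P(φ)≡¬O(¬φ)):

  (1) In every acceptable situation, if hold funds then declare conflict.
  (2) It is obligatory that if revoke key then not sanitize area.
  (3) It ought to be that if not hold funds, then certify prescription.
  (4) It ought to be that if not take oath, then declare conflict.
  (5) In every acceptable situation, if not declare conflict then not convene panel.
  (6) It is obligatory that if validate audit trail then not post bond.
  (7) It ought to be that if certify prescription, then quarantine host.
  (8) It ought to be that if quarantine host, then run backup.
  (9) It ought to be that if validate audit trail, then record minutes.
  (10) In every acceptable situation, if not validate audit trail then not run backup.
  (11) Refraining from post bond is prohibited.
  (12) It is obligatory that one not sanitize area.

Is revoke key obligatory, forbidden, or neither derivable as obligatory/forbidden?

Neither

Premise 2 is O(revoke_key → ¬sanitize_area); even if O(¬sanitize_area) held, inferring O(revoke_key) would be affirming the consequent — invalid.
No premise or chain of K-axiom applications forces O(revoke_key), and none forces O(¬revoke_key). So revoke_key is neither obligatory nor forbidden under these norms.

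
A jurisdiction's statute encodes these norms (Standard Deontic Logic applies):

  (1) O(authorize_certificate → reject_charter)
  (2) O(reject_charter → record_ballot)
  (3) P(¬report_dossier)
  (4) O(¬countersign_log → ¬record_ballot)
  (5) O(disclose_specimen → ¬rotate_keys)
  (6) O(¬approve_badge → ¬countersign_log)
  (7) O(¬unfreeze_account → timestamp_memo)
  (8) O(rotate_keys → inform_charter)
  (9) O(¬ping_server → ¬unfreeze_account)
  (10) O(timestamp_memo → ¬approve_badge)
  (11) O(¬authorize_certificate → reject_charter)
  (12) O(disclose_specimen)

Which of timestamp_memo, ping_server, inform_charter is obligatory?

ping_server

By case analysis on authorize_certificate: premise 1 gives O(authorize_certificate → reject_charter) and premise 11 gives O(¬authorize_certificate → reject_charter), so O(reject_charter) either way.
With premise 2, O(reject_charter → record_ballot), the K-axiom yields O(record_ballot).
The contrapositive of premise 4 (O(¬countersign_log → ¬record_ballot)) is O(record_ballot → countersign_log), and O(record_ballot) is already established, so O(countersign_log).
Premise 6 is O(¬approve_badge → ¬countersign_log); contrapositively O(countersign_log → approve_badge). Since O(countersign_log) holds, K gives O(approve_badge).
Premise 10 is O(timestamp_memo → ¬approve_badge); contrapositively O(approve_badge → ¬timestamp_memo). Since O(approve_badge) holds, K gives O(¬timestamp_memo).
Premise 7, O(¬unfreeze_account → timestamp_memo), contraposes to O(¬timestamp_memo → unfreeze_account); with O(¬timestamp_memo) we get O(unfreeze_account).
The contrapositive of premise 9 (O(¬ping_server → ¬unfreeze_account)) is O(unfreeze_account → ping_server), and O(unfreeze_account) is already established, so O(ping_server).
So O(ping_server) holds — ping_server is obligatory. None of the other listed options is made obligatory by any chain of premises.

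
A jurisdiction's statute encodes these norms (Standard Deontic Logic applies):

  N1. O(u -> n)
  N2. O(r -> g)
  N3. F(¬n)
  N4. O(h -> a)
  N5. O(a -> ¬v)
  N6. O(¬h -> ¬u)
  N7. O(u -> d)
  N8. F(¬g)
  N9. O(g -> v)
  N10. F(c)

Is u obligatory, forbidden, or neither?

Forbidden

Premise 8, F(¬g), is equivalent to O(g).
Applying K to premise 9 (O(g -> v)) and O(g) yields O(v).
Premise 5, O(a -> ¬v), contraposes to O(v -> ¬a); with O(v) we get O(¬a).
Premise 4, O(h -> a), contraposes to O(¬a -> ¬h); with O(¬a) we get O(¬h).
With premise 6, O(¬h -> ¬u), the K-axiom yields O(¬u).
Premises 1, 2, 3, 7, 10 do not contribute to this derivation.
Thus O(¬u), which is F(u): u is forbidden.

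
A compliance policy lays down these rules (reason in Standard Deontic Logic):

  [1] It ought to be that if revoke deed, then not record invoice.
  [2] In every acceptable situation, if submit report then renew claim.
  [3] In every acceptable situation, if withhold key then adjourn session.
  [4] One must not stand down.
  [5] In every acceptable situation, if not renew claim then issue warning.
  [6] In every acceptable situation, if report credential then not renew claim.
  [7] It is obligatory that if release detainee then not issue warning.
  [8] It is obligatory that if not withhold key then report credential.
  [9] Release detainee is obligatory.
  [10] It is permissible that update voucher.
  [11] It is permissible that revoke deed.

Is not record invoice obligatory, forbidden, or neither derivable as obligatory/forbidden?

Premise 1 is O(revoke_deed → ¬record_invoice), but O(revoke_deed) is not derivable from the premises (the permission P(revoke_deed) asserts only ¬O(¬revoke_deed), not O(revoke_deed)), so it does not yield O(¬record_invoice).
No premise or chain of K-axiom applications forces O(¬record_invoice), and none forces O(record_invoice). So ¬record_invoice is neither obligatory nor forbidden under these norms.

Neither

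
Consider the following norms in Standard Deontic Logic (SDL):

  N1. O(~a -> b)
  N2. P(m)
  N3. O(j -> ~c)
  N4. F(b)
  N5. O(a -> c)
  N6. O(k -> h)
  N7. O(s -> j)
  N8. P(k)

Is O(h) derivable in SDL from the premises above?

No

Premise 6 is O(k -> h), but O(k) is not derivable from the premises (the permission P(k) asserts only ~O(~k), not O(k)), so it does not yield O(h).
No other premise forces O(h). An ideal world satisfying every premise can still have h false, so O(h) is not derivable.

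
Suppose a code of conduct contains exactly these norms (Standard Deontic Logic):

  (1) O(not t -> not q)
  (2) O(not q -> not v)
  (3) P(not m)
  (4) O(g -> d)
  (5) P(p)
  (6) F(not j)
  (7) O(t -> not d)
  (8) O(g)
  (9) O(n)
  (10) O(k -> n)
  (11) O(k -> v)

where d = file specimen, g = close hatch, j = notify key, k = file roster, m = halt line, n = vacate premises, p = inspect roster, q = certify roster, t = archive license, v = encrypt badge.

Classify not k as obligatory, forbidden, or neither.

Premise 8 states O(g) outright.
From O(g) and premise 4, O(g -> d), we obtain O(d).
Premise 7, O(t -> not d), contraposes to O(d -> not t); with O(d) we get O(not t).
With premise 1, O(not t -> not q), the K-axiom yields O(not q).
Premise 2 is O(not q -> not v); since O(not q), deontic closure gives O(not v).
The contrapositive of premise 11 (O(k -> v)) is O(not v -> not k), and O(not v) is already established, so O(not k).
Premises 3, 5, 6, 9, 10 do not contribute to this derivation.
Hence not k is obligatory.

Obligatory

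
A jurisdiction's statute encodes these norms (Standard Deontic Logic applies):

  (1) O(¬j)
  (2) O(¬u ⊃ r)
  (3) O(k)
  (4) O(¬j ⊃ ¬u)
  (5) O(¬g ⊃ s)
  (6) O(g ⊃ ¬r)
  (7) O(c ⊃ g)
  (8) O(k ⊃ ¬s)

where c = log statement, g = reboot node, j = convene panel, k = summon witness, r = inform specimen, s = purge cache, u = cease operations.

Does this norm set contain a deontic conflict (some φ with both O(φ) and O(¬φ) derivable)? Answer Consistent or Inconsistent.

Inconsistent

Premise 3 gives O(k).
From O(k) and premise 8, O(k ⊃ ¬s), we obtain O(¬s).
Premise 5, O(¬g ⊃ s), contraposes to O(¬s ⊃ g); with O(¬s) we get O(g).
With premise 6, O(g ⊃ ¬r), the K-axiom yields O(¬r).
The contrapositive of premise 2 (O(¬u ⊃ r)) is O(¬r ⊃ u), and O(¬r) is already established, so O(u).
Premise 4, O(¬j ⊃ ¬u), contraposes to O(u ⊃ j); with O(u) we get O(j).
But premise 1 directly asserts O(¬j).
We now have both O(j) and O(¬j) — j is simultaneously obligatory and forbidden, violating the D-axiom.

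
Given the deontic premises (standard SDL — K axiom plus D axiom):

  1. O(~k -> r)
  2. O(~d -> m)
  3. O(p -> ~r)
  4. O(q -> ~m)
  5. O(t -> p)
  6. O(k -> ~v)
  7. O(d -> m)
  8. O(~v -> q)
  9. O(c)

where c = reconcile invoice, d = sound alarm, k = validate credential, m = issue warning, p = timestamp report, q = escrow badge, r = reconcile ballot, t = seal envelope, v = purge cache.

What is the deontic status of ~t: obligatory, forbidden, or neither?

Premises 2 and 7 are O(~d -> m) and O(d -> m); every ideal world satisfies ~d or d, so in either case m holds — hence O(m).
Premise 4, O(q -> ~m), contraposes to O(m -> ~q); with O(m) we get O(~q).
Premise 8 is O(~v -> q); contrapositively O(~q -> v). Since O(~q) holds, K gives O(v).
Premise 6, O(k -> ~v), contraposes to O(v -> ~k); with O(v) we get O(~k).
From O(~k) and premise 1, O(~k -> r), we obtain O(r).
The contrapositive of premise 3 (O(p -> ~r)) is O(r -> ~p), and O(r) is already established, so O(~p).
Premise 5, O(t -> p), contraposes to O(~p -> ~t); with O(~p) we get O(~t).
Premise 9 does not contribute to this derivation.
Hence ~t is obligatory.

Obligatory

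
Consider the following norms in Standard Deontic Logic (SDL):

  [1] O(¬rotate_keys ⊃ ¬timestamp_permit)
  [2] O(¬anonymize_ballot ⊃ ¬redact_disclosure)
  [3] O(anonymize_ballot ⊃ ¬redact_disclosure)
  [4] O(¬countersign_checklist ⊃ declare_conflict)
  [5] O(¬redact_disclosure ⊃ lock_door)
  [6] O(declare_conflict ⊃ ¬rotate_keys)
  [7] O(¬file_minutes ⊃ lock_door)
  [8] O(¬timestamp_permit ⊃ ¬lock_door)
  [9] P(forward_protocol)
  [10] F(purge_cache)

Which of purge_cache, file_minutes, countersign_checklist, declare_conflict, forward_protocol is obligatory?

countersign_checklist

By case analysis on ¬anonymize_ballot: premise 2 gives O(¬anonymize_ballot ⊃ ¬redact_disclosure) and premise 3 gives O(anonymize_ballot ⊃ ¬redact_disclosure), so O(¬redact_disclosure) either way.
Applying K to premise 5 (O(¬redact_disclosure ⊃ lock_door)) and O(¬redact_disclosure) yields O(lock_door).
The contrapositive of premise 8 (O(¬timestamp_permit ⊃ ¬lock_door)) is O(lock_door ⊃ timestamp_permit), and O(lock_door) is already established, so O(timestamp_permit).
The contrapositive of premise 1 (O(¬rotate_keys ⊃ ¬timestamp_permit)) is O(timestamp_permit ⊃ rotate_keys), and O(timestamp_permit) is already established, so O(rotate_keys).
Premise 6 is O(declare_conflict ⊃ ¬rotate_keys); contrapositively O(rotate_keys ⊃ ¬declare_conflict). Since O(rotate_keys) holds, K gives O(¬declare_conflict).
Premise 4, O(¬countersign_checklist ⊃ declare_conflict), contraposes to O(¬declare_conflict ⊃ countersign_checklist); with O(¬declare_conflict) we get O(countersign_checklist).
So O(countersign_checklist) holds — countersign_checklist is obligatory. None of the other listed options is made obligatory by any chain of premises.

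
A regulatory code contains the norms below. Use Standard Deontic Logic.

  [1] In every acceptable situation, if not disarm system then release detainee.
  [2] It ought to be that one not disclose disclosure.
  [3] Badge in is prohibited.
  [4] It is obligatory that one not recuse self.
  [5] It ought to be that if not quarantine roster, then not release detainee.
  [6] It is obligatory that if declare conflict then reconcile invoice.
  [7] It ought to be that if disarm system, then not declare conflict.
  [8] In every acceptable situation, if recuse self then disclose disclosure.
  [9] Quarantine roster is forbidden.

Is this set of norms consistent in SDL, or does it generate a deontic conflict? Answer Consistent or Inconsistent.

Consistent

Premise 8 is O(recuse_self → disclose_disclosure), but O(recuse_self) is not derivable from the premises, so it does not yield O(disclose_disclosure).
So O(disclose_disclosure) is not derivable, and the apparent clash with O(¬disclose_disclosure) does not arise.
A world satisfying every obligation exists (e.g. badge_in=false, declare_conflict=false, disarm_system=true, disclose_disclosure=false, quarantine_roster=false, reconcile_invoice=false, recuse_self=false, release_detainee=false); no atom is both obligatory and forbidden, so the set is consistent.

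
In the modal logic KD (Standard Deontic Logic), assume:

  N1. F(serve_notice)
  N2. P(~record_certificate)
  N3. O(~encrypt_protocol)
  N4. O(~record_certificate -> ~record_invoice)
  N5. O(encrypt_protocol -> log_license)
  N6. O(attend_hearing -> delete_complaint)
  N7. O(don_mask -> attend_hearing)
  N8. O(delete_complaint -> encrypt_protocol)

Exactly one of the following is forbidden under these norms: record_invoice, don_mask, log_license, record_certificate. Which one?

Premise 3 gives O(~encrypt_protocol).
The contrapositive of premise 8 (O(delete_complaint -> encrypt_protocol)) is O(~encrypt_protocol -> ~delete_complaint), and O(~encrypt_protocol) is already established, so O(~delete_complaint).
Premise 6, O(attend_hearing -> delete_complaint), contraposes to O(~delete_complaint -> ~attend_hearing); with O(~delete_complaint) we get O(~attend_hearing).
The contrapositive of premise 7 (O(don_mask -> attend_hearing)) is O(~attend_hearing -> ~don_mask), and O(~attend_hearing) is already established, so O(~don_mask).
So O(~don_mask) holds, i.e. don_mask is forbidden. None of the other listed options is forbidden under the premises.

don_mask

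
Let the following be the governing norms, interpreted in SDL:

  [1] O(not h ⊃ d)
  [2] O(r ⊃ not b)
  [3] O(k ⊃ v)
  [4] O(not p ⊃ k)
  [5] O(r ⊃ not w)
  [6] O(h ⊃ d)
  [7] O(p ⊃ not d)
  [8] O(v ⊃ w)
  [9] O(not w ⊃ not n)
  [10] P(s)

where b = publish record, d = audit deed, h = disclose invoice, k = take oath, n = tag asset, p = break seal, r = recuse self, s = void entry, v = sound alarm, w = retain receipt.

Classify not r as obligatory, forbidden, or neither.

Premises 1 and 6 are O(not h ⊃ d) and O(h ⊃ d); every ideal world satisfies not h or h, so in either case d holds — hence O(d).
Premise 7 is O(p ⊃ not d); contrapositively O(d ⊃ not p). Since O(d) holds, K gives O(not p).
From O(not p) and premise 4, O(not p ⊃ k), we obtain O(k).
With premise 3, O(k ⊃ v), the K-axiom yields O(v).
With premise 8, O(v ⊃ w), the K-axiom yields O(w).
The contrapositive of premise 5 (O(r ⊃ not w)) is O(w ⊃ not r), and O(w) is already established, so O(not r).
Premises 2, 9, 10 do not contribute to this derivation.
Hence not r is obligatory.

Obligatory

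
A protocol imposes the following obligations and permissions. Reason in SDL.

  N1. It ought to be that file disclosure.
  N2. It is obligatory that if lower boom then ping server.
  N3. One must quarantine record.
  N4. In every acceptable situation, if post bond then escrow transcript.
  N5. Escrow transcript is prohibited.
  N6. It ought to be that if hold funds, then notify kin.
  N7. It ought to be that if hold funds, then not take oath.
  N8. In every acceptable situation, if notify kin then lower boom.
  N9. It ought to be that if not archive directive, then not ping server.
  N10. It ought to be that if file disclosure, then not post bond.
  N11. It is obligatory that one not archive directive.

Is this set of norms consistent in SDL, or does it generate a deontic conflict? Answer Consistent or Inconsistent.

Consistent

Premise 4 is O(post_bond → escrow_transcript), but O(post_bond) is not derivable from the premises, so it does not yield O(escrow_transcript).
So O(escrow_transcript) is not derivable, and the apparent clash with O(¬escrow_transcript) does not arise.
A world satisfying every obligation exists (e.g. archive_directive=false, escrow_transcript=false, file_disclosure=true, hold_funds=false, lower_boom=false, notify_kin=false, ping_server=false, post_bond=false, quarantine_record=true, take_oath=false); no atom is both obligatory and forbidden, so the set is consistent.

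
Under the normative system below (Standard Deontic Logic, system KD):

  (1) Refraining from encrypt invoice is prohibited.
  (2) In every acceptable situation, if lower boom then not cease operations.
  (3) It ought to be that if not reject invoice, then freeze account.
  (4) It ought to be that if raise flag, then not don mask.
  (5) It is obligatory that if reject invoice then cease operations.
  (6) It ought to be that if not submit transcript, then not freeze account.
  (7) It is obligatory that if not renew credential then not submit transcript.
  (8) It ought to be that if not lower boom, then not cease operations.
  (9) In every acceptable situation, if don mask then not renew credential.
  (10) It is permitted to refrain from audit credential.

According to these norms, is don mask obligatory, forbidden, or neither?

Forbidden

By case analysis on lower_boom: premise 2 gives O(lower_boom → ¬cease_operations) and premise 8 gives O(¬lower_boom → ¬cease_operations), so O(¬cease_operations) either way.
Premise 5, O(reject_invoice → cease_operations), contraposes to O(¬cease_operations → ¬reject_invoice); with O(¬cease_operations) we get O(¬reject_invoice).
Applying K to premise 3 (O(¬reject_invoice → freeze_account)) and O(¬reject_invoice) yields O(freeze_account).
The contrapositive of premise 6 (O(¬submit_transcript → ¬freeze_account)) is O(freeze_account → submit_transcript), and O(freeze_account) is already established, so O(submit_transcript).
Premise 7 is O(¬renew_credential → ¬submit_transcript); contrapositively O(submit_transcript → renew_credential). Since O(submit_transcript) holds, K gives O(renew_credential).
Premise 9 is O(don_mask → ¬renew_credential); contrapositively O(renew_credential → ¬don_mask). Since O(renew_credential) holds, K gives O(¬don_mask).
Premises 1, 4, 10 do not contribute to this derivation.
Thus O(¬don_mask), which is F(don_mask): don_mask is forbidden.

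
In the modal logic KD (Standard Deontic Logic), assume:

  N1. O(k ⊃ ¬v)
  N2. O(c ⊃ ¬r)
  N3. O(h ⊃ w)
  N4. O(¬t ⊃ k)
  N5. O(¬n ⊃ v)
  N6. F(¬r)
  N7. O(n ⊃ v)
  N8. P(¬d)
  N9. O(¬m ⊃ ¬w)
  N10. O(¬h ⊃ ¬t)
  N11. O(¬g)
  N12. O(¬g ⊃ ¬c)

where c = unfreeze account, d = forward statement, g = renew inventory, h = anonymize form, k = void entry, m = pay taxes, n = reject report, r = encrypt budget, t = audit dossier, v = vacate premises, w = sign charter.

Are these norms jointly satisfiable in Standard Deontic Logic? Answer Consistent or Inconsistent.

Premise 2 is O(c ⊃ ¬r), but O(c) is not derivable from the premises, so it does not yield O(¬r).
So O(¬r) is not derivable, and the apparent clash with O(r) does not arise.
A world satisfying every obligation exists (e.g. c=false, d=false, g=false, h=true, k=false, m=true, n=false, r=true, t=true, v=true, w=true); no atom is both obligatory and forbidden, so the set is consistent.

Consistent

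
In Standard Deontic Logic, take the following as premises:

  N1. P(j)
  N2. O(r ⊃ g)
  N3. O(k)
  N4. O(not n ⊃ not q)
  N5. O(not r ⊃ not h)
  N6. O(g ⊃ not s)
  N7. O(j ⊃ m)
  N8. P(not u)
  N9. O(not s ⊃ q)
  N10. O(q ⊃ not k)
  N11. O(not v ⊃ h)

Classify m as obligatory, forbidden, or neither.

Premise 7 is O(j ⊃ m), but O(j) is not derivable from the premises (the permission P(j) asserts only not O(not j), not O(j)), so it does not yield O(m).
No premise or chain of K-axiom applications forces O(m), and none forces O(not m). So m is neither obligatory nor forbidden under these norms.

Neither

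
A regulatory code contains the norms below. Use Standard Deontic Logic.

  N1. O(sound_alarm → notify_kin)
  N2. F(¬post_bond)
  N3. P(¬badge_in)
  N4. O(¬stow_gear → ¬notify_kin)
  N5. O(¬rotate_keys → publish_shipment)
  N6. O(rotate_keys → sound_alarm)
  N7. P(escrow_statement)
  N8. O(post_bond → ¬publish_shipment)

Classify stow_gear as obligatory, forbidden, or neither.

Premise 2 is F(¬post_bond), i.e. O(post_bond).
With premise 8, O(post_bond → ¬publish_shipment), the K-axiom yields O(¬publish_shipment).
Premise 5 is O(¬rotate_keys → publish_shipment); contrapositively O(¬publish_shipment → rotate_keys). Since O(¬publish_shipment) holds, K gives O(rotate_keys).
From O(rotate_keys) and premise 6, O(rotate_keys → sound_alarm), we obtain O(sound_alarm).
With premise 1, O(sound_alarm → notify_kin), the K-axiom yields O(notify_kin).
The contrapositive of premise 4 (O(¬stow_gear → ¬notify_kin)) is O(notify_kin → stow_gear), and O(notify_kin) is already established, so O(stow_gear).
Premises 3, 7 do not contribute to this derivation.
Hence stow_gear is obligatory.

Obligatory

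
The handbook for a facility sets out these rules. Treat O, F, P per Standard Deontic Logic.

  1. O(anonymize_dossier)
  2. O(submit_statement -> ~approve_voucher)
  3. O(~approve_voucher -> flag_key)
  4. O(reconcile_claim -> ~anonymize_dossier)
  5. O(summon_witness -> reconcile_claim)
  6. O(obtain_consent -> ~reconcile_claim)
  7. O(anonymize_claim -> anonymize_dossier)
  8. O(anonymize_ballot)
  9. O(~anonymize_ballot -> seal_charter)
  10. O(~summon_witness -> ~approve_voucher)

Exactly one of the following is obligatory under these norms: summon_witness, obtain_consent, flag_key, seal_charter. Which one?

flag_key

Premise 1 gives O(anonymize_dossier).
Premise 4 is O(reconcile_claim -> ~anonymize_dossier); contrapositively O(anonymize_dossier -> ~reconcile_claim). Since O(anonymize_dossier) holds, K gives O(~reconcile_claim).
The contrapositive of premise 5 (O(summon_witness -> reconcile_claim)) is O(~reconcile_claim -> ~summon_witness), and O(~reconcile_claim) is already established, so O(~summon_witness).
Applying K to premise 10 (O(~summon_witness -> ~approve_voucher)) and O(~summon_witness) yields O(~approve_voucher).
With premise 3, O(~approve_voucher -> flag_key), the K-axiom yields O(flag_key).
So O(flag_key) holds — flag_key is obligatory. None of the other listed options is made obligatory by any chain of premises.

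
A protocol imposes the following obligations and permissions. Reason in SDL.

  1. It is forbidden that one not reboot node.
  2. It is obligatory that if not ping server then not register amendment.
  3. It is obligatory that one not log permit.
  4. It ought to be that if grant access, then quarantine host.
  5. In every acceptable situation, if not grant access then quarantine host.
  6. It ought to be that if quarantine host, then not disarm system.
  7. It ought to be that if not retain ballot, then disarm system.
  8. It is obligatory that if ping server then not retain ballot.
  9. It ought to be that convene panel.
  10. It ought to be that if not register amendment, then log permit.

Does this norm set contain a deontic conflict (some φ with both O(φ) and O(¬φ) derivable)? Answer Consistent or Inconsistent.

Premises 5 and 4 are O(¬grant_access → quarantine_host) and O(grant_access → quarantine_host); every ideal world satisfies ¬grant_access or grant_access, so in either case quarantine_host holds — hence O(quarantine_host).
Premise 6 is O(quarantine_host → ¬disarm_system); since O(quarantine_host), deontic closure gives O(¬disarm_system).
The contrapositive of premise 7 (O(¬retain_ballot → disarm_system)) is O(¬disarm_system → retain_ballot), and O(¬disarm_system) is already established, so O(retain_ballot).
The contrapositive of premise 8 (O(ping_server → ¬retain_ballot)) is O(retain_ballot → ¬ping_server), and O(retain_ballot) is already established, so O(¬ping_server).
Applying K to premise 2 (O(¬ping_server → ¬register_amendment)) and O(¬ping_server) yields O(¬register_amendment).
Premise 10 is O(¬register_amendment → log_permit); since O(¬register_amendment), deontic closure gives O(log_permit).
But premise 3 directly asserts O(¬log_permit).
We now have both O(log_permit) and O(¬log_permit) — log_permit is simultaneously obligatory and forbidden, violating the D-axiom.

Inconsistent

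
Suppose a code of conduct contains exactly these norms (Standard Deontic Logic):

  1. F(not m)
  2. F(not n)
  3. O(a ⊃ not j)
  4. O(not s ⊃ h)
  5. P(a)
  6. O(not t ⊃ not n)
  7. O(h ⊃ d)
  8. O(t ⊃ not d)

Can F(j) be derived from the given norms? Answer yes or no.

No

Premise 3 is O(a ⊃ not j), but O(a) is not derivable from the premises (the permission P(a) asserts only not O(not a), not O(a)), so it does not yield O(not j).
No other premise forces O(not j). An ideal world satisfying every premise can still have j true, so F(j) is not derivable.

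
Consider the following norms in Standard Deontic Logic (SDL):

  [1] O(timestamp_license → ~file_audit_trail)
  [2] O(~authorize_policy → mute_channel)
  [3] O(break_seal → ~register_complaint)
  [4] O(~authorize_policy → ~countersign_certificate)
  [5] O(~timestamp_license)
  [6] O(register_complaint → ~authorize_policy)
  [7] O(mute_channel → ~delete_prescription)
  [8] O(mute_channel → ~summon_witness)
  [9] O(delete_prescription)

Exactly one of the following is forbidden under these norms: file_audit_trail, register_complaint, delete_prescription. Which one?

From premise 9 we have O(delete_prescription).
Premise 7 is O(mute_channel → ~delete_prescription); contrapositively O(delete_prescription → ~mute_channel). Since O(delete_prescription) holds, K gives O(~mute_channel).
Premise 2, O(~authorize_policy → mute_channel), contraposes to O(~mute_channel → authorize_policy); with O(~mute_channel) we get O(authorize_policy).
Premise 6 is O(register_complaint → ~authorize_policy); contrapositively O(authorize_policy → ~register_complaint). Since O(authorize_policy) holds, K gives O(~register_complaint).
So O(~register_complaint) holds, i.e. register_complaint is forbidden. None of the other listed options is forbidden under the premises.

register_complaint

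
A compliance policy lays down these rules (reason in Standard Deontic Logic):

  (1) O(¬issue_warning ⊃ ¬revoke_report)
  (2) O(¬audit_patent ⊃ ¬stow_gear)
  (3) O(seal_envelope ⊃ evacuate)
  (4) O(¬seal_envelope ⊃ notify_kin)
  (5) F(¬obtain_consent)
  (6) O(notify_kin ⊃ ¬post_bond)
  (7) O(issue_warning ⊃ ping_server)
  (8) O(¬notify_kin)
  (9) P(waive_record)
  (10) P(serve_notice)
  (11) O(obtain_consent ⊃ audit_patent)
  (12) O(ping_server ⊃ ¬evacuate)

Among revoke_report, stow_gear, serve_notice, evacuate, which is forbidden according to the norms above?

revoke_report

Premise 8 states O(¬notify_kin) outright.
The contrapositive of premise 4 (O(¬seal_envelope ⊃ notify_kin)) is O(¬notify_kin ⊃ seal_envelope), and O(¬notify_kin) is already established, so O(seal_envelope).
Applying K to premise 3 (O(seal_envelope ⊃ evacuate)) and O(seal_envelope) yields O(evacuate).
Premise 12 is O(ping_server ⊃ ¬evacuate); contrapositively O(evacuate ⊃ ¬ping_server). Since O(evacuate) holds, K gives O(¬ping_server).
Premise 7, O(issue_warning ⊃ ping_server), contraposes to O(¬ping_server ⊃ ¬issue_warning); with O(¬ping_server) we get O(¬issue_warning).
With premise 1, O(¬issue_warning ⊃ ¬revoke_report), the K-axiom yields O(¬revoke_report).
So O(¬revoke_report) holds, i.e. revoke_report is forbidden. None of the other listed options is forbidden under the premises.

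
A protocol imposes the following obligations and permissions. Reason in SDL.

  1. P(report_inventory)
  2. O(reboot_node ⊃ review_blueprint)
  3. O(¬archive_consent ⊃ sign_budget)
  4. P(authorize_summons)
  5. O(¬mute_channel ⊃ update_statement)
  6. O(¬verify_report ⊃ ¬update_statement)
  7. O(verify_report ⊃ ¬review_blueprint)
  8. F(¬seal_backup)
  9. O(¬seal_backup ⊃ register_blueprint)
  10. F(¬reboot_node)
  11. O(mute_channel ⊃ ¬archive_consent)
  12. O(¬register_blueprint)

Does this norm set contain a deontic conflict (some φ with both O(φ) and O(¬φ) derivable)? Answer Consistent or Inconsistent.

Premise 9 is O(¬seal_backup ⊃ register_blueprint), but O(¬seal_backup) is not derivable from the premises, so it does not yield O(register_blueprint).
So O(register_blueprint) is not derivable, and the apparent clash with O(¬register_blueprint) does not arise.
A world satisfying every obligation exists (e.g. archive_consent=false, authorize_summons=false, mute_channel=true, reboot_node=true, register_blueprint=false, report_inventory=false, review_blueprint=true, seal_backup=true, sign_budget=true, update_statement=false, verify_report=false); no atom is both obligatory and forbidden, so the set is consistent.

Consistent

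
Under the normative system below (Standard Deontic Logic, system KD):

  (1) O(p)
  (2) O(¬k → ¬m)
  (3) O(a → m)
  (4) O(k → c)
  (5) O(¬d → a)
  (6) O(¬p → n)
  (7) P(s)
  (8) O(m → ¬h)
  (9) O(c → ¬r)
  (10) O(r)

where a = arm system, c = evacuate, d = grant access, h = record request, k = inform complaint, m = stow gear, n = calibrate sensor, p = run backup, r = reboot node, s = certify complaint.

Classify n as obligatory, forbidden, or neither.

Premise 6 is O(¬p → n), but O(¬p) is not derivable from the premises, so it does not yield O(n).
No premise or chain of K-axiom applications forces O(n), and none forces O(¬n). So n is neither obligatory nor forbidden under these norms.

Neither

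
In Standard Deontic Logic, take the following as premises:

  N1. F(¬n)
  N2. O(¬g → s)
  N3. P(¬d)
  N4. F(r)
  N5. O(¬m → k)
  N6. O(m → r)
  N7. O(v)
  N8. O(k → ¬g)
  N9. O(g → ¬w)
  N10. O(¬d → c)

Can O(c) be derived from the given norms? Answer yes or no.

No

Premise 10 is O(¬d → c), but O(¬d) is not derivable from the premises (the permission P(¬d) asserts only ¬O(d), not O(¬d)), so it does not yield O(c).
No other premise forces O(c). An ideal world satisfying every premise can still have c false, so O(c) is not derivable.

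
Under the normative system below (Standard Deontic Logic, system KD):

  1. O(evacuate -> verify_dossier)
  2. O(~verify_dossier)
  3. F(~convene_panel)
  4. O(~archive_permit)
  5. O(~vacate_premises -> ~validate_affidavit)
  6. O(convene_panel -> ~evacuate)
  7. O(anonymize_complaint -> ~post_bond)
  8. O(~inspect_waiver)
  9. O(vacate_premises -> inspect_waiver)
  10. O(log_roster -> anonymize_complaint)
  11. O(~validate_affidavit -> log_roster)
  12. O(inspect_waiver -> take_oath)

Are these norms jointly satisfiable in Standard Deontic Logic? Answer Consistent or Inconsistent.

Consistent

Premise 1 is O(evacuate -> verify_dossier), but O(evacuate) is not derivable from the premises, so it does not yield O(verify_dossier).
So O(verify_dossier) is not derivable, and the apparent clash with O(~verify_dossier) does not arise.
A world satisfying every obligation exists (e.g. anonymize_complaint=true, archive_permit=false, convene_panel=true, evacuate=false, inspect_waiver=false, log_roster=true, post_bond=false, take_oath=false, vacate_premises=false, validate_affidavit=false, verify_dossier=false); no atom is both obligatory and forbidden, so the set is consistent.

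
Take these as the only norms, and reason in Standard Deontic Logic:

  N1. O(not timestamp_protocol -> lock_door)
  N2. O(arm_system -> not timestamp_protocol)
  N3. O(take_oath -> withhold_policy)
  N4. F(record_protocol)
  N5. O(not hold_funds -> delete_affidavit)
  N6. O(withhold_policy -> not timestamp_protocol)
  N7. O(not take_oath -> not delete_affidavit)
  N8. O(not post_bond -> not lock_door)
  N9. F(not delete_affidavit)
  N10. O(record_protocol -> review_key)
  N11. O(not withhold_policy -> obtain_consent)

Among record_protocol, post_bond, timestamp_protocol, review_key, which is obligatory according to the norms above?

Premise 9 is F(not delete_affidavit), i.e. O(delete_affidavit).
Premise 7, O(not take_oath -> not delete_affidavit), contraposes to O(delete_affidavit -> take_oath); with O(delete_affidavit) we get O(take_oath).
With premise 3, O(take_oath -> withhold_policy), the K-axiom yields O(withhold_policy).
With premise 6, O(withhold_policy -> not timestamp_protocol), the K-axiom yields O(not timestamp_protocol).
Premise 1 is O(not timestamp_protocol -> lock_door); since O(not timestamp_protocol), deontic closure gives O(lock_door).
The contrapositive of premise 8 (O(not post_bond -> not lock_door)) is O(lock_door -> post_bond), and O(lock_door) is already established, so O(post_bond).
So O(post_bond) holds — post_bond is obligatory. None of the other listed options is made obligatory by any chain of premises.

post_bond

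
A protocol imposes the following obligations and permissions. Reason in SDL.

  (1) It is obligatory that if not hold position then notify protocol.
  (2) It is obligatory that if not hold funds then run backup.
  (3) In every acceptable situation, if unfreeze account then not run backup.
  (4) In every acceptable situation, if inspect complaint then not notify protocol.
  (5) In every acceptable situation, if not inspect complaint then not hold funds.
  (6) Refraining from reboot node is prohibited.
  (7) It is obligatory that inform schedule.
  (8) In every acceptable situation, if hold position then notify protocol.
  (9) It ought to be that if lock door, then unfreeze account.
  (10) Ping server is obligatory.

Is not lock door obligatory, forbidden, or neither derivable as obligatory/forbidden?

Obligatory

Premises 1 and 8 are O(¬hold_position → notify_protocol) and O(hold_position → notify_protocol); every ideal world satisfies ¬hold_position or hold_position, so in either case notify_protocol holds — hence O(notify_protocol).
The contrapositive of premise 4 (O(inspect_complaint → ¬notify_protocol)) is O(notify_protocol → ¬inspect_complaint), and O(notify_protocol) is already established, so O(¬inspect_complaint).
With premise 5, O(¬inspect_complaint → ¬hold_funds), the K-axiom yields O(¬hold_funds).
With premise 2, O(¬hold_funds → run_backup), the K-axiom yields O(run_backup).
The contrapositive of premise 3 (O(unfreeze_account → ¬run_backup)) is O(run_backup → ¬unfreeze_account), and O(run_backup) is already established, so O(¬unfreeze_account).
Premise 9, O(lock_door → unfreeze_account), contraposes to O(¬unfreeze_account → ¬lock_door); with O(¬unfreeze_account) we get O(¬lock_door).
Premises 6, 7, 10 do not contribute to this derivation.
Hence ¬lock_door is obligatory.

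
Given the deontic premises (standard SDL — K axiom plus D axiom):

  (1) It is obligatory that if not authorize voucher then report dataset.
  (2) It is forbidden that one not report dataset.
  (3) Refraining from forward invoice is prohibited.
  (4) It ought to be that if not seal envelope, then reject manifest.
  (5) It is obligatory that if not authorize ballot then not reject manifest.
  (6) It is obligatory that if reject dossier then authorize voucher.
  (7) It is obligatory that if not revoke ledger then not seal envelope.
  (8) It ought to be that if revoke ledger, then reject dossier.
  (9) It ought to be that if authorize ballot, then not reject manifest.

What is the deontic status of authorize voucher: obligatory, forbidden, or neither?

Premises 5 and 9 cover both cases: O(¬authorize_ballot → ¬reject_manifest) and O(authorize_ballot → ¬reject_manifest). Since ¬authorize_ballot ∨ authorize_ballot is a tautology, O(¬reject_manifest) follows.
Premise 4, O(¬seal_envelope → reject_manifest), contraposes to O(¬reject_manifest → seal_envelope); with O(¬reject_manifest) we get O(seal_envelope).
The contrapositive of premise 7 (O(¬revoke_ledger → ¬seal_envelope)) is O(seal_envelope → revoke_ledger), and O(seal_envelope) is already established, so O(revoke_ledger).
Premise 8 is O(revoke_ledger → reject_dossier); since O(revoke_ledger), deontic closure gives O(reject_dossier).
Applying K to premise 6 (O(reject_dossier → authorize_voucher)) and O(reject_dossier) yields O(authorize_voucher).
Premises 1, 2, 3 do not contribute to this derivation.
Hence authorize_voucher is obligatory.

Obligatory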